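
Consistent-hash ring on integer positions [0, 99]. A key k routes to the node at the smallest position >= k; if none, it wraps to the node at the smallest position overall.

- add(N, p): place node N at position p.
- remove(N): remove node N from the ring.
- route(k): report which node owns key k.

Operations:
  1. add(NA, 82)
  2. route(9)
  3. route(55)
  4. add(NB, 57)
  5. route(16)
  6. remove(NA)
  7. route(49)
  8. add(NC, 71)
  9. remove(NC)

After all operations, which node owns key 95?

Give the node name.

Answer: NB

Derivation:
Op 1: add NA@82 -> ring=[82:NA]
Op 2: route key 9: smallest pos >= 9 is 82 -> NA
Op 3: route key 55: smallest pos >= 55 is 82 -> NA
Op 4: add NB@57 -> ring=[57:NB,82:NA]
Op 5: route key 16: smallest pos >= 16 is 57 -> NB
Op 6: remove NA -> ring=[57:NB]
Op 7: route key 49: smallest pos >= 49 is 57 -> NB
Op 8: add NC@71 -> ring=[57:NB,71:NC]
Op 9: remove NC -> ring=[57:NB]
Final route key 95: none >= 95, wrap to smallest pos 57 -> NB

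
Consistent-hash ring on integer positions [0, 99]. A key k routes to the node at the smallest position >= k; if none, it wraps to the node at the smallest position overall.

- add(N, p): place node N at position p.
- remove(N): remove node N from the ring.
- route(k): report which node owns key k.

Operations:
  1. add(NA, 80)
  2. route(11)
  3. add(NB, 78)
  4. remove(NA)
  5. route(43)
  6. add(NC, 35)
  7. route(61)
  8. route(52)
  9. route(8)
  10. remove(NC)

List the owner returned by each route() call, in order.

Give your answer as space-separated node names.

Answer: NA NB NB NB NC

Derivation:
Op 1: add NA@80 -> ring=[80:NA]
Op 2: route key 11: smallest pos >= 11 is 80 -> NA
Op 3: add NB@78 -> ring=[78:NB,80:NA]
Op 4: remove NA -> ring=[78:NB]
Op 5: route key 43: smallest pos >= 43 is 78 -> NB
Op 6: add NC@35 -> ring=[35:NC,78:NB]
Op 7: route key 61: smallest pos >= 61 is 78 -> NB
Op 8: route key 52: smallest pos >= 52 is 78 -> NB
Op 9: route key 8: smallest pos >= 8 is 35 -> NC
Op 10: remove NC -> ring=[78:NB]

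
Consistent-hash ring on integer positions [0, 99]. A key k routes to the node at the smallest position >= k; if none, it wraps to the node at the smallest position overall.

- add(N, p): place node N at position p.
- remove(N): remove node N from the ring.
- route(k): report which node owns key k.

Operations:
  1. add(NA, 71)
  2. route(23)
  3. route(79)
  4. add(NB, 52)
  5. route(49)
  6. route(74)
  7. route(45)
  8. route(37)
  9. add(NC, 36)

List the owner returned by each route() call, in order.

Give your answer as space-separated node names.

Answer: NA NA NB NB NB NB

Derivation:
Op 1: add NA@71 -> ring=[71:NA]
Op 2: route key 23: smallest pos >= 23 is 71 -> NA
Op 3: route key 79: none >= 79, wrap to smallest pos 71 -> NA
Op 4: add NB@52 -> ring=[52:NB,71:NA]
Op 5: route key 49: smallest pos >= 49 is 52 -> NB
Op 6: route key 74: none >= 74, wrap to smallest pos 52 -> NB
Op 7: route key 45: smallest pos >= 45 is 52 -> NB
Op 8: route key 37: smallest pos >= 37 is 52 -> NB
Op 9: add NC@36 -> ring=[36:NC,52:NB,71:NA]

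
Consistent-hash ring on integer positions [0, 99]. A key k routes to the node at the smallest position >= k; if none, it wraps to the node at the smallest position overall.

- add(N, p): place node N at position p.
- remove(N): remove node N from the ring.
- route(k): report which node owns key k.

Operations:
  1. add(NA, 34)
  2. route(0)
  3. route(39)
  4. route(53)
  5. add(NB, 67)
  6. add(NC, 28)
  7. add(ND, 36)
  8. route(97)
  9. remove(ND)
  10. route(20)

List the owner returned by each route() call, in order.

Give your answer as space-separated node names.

Op 1: add NA@34 -> ring=[34:NA]
Op 2: route key 0: smallest pos >= 0 is 34 -> NA
Op 3: route key 39: none >= 39, wrap to smallest pos 34 -> NA
Op 4: route key 53: none >= 53, wrap to smallest pos 34 -> NA
Op 5: add NB@67 -> ring=[34:NA,67:NB]
Op 6: add NC@28 -> ring=[28:NC,34:NA,67:NB]
Op 7: add ND@36 -> ring=[28:NC,34:NA,36:ND,67:NB]
Op 8: route key 97: none >= 97, wrap to smallest pos 28 -> NC
Op 9: remove ND -> ring=[28:NC,34:NA,67:NB]
Op 10: route key 20: smallest pos >= 20 is 28 -> NC

Answer: NA NA NA NC NC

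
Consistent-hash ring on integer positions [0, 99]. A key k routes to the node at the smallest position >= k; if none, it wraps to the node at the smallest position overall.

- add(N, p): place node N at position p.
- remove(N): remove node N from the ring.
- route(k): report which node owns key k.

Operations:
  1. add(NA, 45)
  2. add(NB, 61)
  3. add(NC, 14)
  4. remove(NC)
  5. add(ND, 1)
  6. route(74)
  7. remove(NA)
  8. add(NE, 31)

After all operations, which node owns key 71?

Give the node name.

Answer: ND

Derivation:
Op 1: add NA@45 -> ring=[45:NA]
Op 2: add NB@61 -> ring=[45:NA,61:NB]
Op 3: add NC@14 -> ring=[14:NC,45:NA,61:NB]
Op 4: remove NC -> ring=[45:NA,61:NB]
Op 5: add ND@1 -> ring=[1:ND,45:NA,61:NB]
Op 6: route key 74: none >= 74, wrap to smallest pos 1 -> ND
Op 7: remove NA -> ring=[1:ND,61:NB]
Op 8: add NE@31 -> ring=[1:ND,31:NE,61:NB]
Final route key 71: none >= 71, wrap to smallest pos 1 -> ND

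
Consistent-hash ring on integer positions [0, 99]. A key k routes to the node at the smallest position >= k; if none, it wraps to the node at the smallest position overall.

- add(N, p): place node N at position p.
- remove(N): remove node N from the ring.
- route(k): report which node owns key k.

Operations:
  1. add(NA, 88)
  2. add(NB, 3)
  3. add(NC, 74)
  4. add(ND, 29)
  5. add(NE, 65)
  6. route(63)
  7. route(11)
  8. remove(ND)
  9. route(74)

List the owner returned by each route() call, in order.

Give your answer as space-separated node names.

Op 1: add NA@88 -> ring=[88:NA]
Op 2: add NB@3 -> ring=[3:NB,88:NA]
Op 3: add NC@74 -> ring=[3:NB,74:NC,88:NA]
Op 4: add ND@29 -> ring=[3:NB,29:ND,74:NC,88:NA]
Op 5: add NE@65 -> ring=[3:NB,29:ND,65:NE,74:NC,88:NA]
Op 6: route key 63: smallest pos >= 63 is 65 -> NE
Op 7: route key 11: smallest pos >= 11 is 29 -> ND
Op 8: remove ND -> ring=[3:NB,65:NE,74:NC,88:NA]
Op 9: route key 74: smallest pos >= 74 is 74 -> NC

Answer: NE ND NC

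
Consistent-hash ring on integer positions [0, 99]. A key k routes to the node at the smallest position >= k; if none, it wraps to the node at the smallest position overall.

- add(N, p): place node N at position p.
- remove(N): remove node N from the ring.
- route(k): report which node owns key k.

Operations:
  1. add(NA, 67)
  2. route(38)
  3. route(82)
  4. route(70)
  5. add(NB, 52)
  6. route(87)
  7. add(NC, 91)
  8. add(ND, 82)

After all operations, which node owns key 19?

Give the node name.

Answer: NB

Derivation:
Op 1: add NA@67 -> ring=[67:NA]
Op 2: route key 38: smallest pos >= 38 is 67 -> NA
Op 3: route key 82: none >= 82, wrap to smallest pos 67 -> NA
Op 4: route key 70: none >= 70, wrap to smallest pos 67 -> NA
Op 5: add NB@52 -> ring=[52:NB,67:NA]
Op 6: route key 87: none >= 87, wrap to smallest pos 52 -> NB
Op 7: add NC@91 -> ring=[52:NB,67:NA,91:NC]
Op 8: add ND@82 -> ring=[52:NB,67:NA,82:ND,91:NC]
Final route key 19: smallest pos >= 19 is 52 -> NB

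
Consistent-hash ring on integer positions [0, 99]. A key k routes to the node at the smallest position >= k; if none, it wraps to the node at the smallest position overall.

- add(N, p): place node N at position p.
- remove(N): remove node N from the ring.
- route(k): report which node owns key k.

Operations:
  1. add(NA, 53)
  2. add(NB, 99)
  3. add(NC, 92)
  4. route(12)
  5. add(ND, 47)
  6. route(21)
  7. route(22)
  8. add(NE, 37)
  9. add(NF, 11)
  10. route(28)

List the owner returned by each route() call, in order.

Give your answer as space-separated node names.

Op 1: add NA@53 -> ring=[53:NA]
Op 2: add NB@99 -> ring=[53:NA,99:NB]
Op 3: add NC@92 -> ring=[53:NA,92:NC,99:NB]
Op 4: route key 12: smallest pos >= 12 is 53 -> NA
Op 5: add ND@47 -> ring=[47:ND,53:NA,92:NC,99:NB]
Op 6: route key 21: smallest pos >= 21 is 47 -> ND
Op 7: route key 22: smallest pos >= 22 is 47 -> ND
Op 8: add NE@37 -> ring=[37:NE,47:ND,53:NA,92:NC,99:NB]
Op 9: add NF@11 -> ring=[11:NF,37:NE,47:ND,53:NA,92:NC,99:NB]
Op 10: route key 28: smallest pos >= 28 is 37 -> NE

Answer: NA ND ND NE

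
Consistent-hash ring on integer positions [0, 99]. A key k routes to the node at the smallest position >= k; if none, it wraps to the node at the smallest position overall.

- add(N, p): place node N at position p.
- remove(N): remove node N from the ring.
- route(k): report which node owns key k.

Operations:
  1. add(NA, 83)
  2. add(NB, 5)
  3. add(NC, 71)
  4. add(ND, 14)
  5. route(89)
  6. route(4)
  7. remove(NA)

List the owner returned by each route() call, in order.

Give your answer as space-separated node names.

Answer: NB NB

Derivation:
Op 1: add NA@83 -> ring=[83:NA]
Op 2: add NB@5 -> ring=[5:NB,83:NA]
Op 3: add NC@71 -> ring=[5:NB,71:NC,83:NA]
Op 4: add ND@14 -> ring=[5:NB,14:ND,71:NC,83:NA]
Op 5: route key 89: none >= 89, wrap to smallest pos 5 -> NB
Op 6: route key 4: smallest pos >= 4 is 5 -> NB
Op 7: remove NA -> ring=[5:NB,14:ND,71:NC]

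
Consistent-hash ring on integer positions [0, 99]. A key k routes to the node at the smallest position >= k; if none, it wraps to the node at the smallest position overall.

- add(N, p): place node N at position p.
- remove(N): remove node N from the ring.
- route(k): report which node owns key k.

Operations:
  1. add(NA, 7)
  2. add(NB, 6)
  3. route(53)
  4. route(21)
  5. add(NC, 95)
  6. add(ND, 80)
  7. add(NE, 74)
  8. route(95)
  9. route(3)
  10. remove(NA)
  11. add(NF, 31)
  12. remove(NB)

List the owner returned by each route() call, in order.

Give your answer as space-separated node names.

Answer: NB NB NC NB

Derivation:
Op 1: add NA@7 -> ring=[7:NA]
Op 2: add NB@6 -> ring=[6:NB,7:NA]
Op 3: route key 53: none >= 53, wrap to smallest pos 6 -> NB
Op 4: route key 21: none >= 21, wrap to smallest pos 6 -> NB
Op 5: add NC@95 -> ring=[6:NB,7:NA,95:NC]
Op 6: add ND@80 -> ring=[6:NB,7:NA,80:ND,95:NC]
Op 7: add NE@74 -> ring=[6:NB,7:NA,74:NE,80:ND,95:NC]
Op 8: route key 95: smallest pos >= 95 is 95 -> NC
Op 9: route key 3: smallest pos >= 3 is 6 -> NB
Op 10: remove NA -> ring=[6:NB,74:NE,80:ND,95:NC]
Op 11: add NF@31 -> ring=[6:NB,31:NF,74:NE,80:ND,95:NC]
Op 12: remove NB -> ring=[31:NF,74:NE,80:ND,95:NC]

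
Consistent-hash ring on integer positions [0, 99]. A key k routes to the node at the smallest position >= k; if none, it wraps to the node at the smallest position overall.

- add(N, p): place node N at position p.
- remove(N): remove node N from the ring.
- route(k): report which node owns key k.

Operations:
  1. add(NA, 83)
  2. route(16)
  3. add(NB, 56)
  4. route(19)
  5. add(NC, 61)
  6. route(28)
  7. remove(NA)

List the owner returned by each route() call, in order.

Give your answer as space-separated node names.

Answer: NA NB NB

Derivation:
Op 1: add NA@83 -> ring=[83:NA]
Op 2: route key 16: smallest pos >= 16 is 83 -> NA
Op 3: add NB@56 -> ring=[56:NB,83:NA]
Op 4: route key 19: smallest pos >= 19 is 56 -> NB
Op 5: add NC@61 -> ring=[56:NB,61:NC,83:NA]
Op 6: route key 28: smallest pos >= 28 is 56 -> NB
Op 7: remove NA -> ring=[56:NB,61:NC]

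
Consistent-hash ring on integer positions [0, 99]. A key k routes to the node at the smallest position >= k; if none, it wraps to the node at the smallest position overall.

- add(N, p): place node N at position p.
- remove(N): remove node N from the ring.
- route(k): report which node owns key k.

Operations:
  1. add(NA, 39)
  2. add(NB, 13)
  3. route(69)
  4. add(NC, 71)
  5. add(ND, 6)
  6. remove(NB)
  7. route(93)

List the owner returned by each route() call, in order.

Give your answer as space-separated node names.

Answer: NB ND

Derivation:
Op 1: add NA@39 -> ring=[39:NA]
Op 2: add NB@13 -> ring=[13:NB,39:NA]
Op 3: route key 69: none >= 69, wrap to smallest pos 13 -> NB
Op 4: add NC@71 -> ring=[13:NB,39:NA,71:NC]
Op 5: add ND@6 -> ring=[6:ND,13:NB,39:NA,71:NC]
Op 6: remove NB -> ring=[6:ND,39:NA,71:NC]
Op 7: route key 93: none >= 93, wrap to smallest pos 6 -> ND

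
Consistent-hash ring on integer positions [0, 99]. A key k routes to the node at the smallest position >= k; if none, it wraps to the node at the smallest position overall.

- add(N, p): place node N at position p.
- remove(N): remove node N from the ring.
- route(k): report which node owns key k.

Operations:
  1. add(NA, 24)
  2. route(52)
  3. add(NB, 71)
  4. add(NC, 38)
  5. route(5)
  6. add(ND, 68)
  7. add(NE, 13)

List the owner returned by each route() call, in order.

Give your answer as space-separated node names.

Op 1: add NA@24 -> ring=[24:NA]
Op 2: route key 52: none >= 52, wrap to smallest pos 24 -> NA
Op 3: add NB@71 -> ring=[24:NA,71:NB]
Op 4: add NC@38 -> ring=[24:NA,38:NC,71:NB]
Op 5: route key 5: smallest pos >= 5 is 24 -> NA
Op 6: add ND@68 -> ring=[24:NA,38:NC,68:ND,71:NB]
Op 7: add NE@13 -> ring=[13:NE,24:NA,38:NC,68:ND,71:NB]

Answer: NA NA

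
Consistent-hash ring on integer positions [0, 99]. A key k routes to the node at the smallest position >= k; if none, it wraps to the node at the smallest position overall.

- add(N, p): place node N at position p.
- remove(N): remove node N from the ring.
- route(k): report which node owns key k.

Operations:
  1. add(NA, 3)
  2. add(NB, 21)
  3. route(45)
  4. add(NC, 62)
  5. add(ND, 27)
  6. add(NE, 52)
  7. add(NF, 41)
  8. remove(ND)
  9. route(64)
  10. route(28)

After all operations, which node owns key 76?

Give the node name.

Answer: NA

Derivation:
Op 1: add NA@3 -> ring=[3:NA]
Op 2: add NB@21 -> ring=[3:NA,21:NB]
Op 3: route key 45: none >= 45, wrap to smallest pos 3 -> NA
Op 4: add NC@62 -> ring=[3:NA,21:NB,62:NC]
Op 5: add ND@27 -> ring=[3:NA,21:NB,27:ND,62:NC]
Op 6: add NE@52 -> ring=[3:NA,21:NB,27:ND,52:NE,62:NC]
Op 7: add NF@41 -> ring=[3:NA,21:NB,27:ND,41:NF,52:NE,62:NC]
Op 8: remove ND -> ring=[3:NA,21:NB,41:NF,52:NE,62:NC]
Op 9: route key 64: none >= 64, wrap to smallest pos 3 -> NA
Op 10: route key 28: smallest pos >= 28 is 41 -> NF
Final route key 76: none >= 76, wrap to smallest pos 3 -> NA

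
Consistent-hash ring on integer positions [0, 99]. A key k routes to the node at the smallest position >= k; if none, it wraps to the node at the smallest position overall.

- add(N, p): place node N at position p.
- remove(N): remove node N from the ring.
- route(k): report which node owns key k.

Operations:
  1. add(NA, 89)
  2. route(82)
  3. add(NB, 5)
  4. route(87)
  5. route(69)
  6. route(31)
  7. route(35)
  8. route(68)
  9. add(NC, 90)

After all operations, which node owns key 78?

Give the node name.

Answer: NA

Derivation:
Op 1: add NA@89 -> ring=[89:NA]
Op 2: route key 82: smallest pos >= 82 is 89 -> NA
Op 3: add NB@5 -> ring=[5:NB,89:NA]
Op 4: route key 87: smallest pos >= 87 is 89 -> NA
Op 5: route key 69: smallest pos >= 69 is 89 -> NA
Op 6: route key 31: smallest pos >= 31 is 89 -> NA
Op 7: route key 35: smallest pos >= 35 is 89 -> NA
Op 8: route key 68: smallest pos >= 68 is 89 -> NA
Op 9: add NC@90 -> ring=[5:NB,89:NA,90:NC]
Final route key 78: smallest pos >= 78 is 89 -> NA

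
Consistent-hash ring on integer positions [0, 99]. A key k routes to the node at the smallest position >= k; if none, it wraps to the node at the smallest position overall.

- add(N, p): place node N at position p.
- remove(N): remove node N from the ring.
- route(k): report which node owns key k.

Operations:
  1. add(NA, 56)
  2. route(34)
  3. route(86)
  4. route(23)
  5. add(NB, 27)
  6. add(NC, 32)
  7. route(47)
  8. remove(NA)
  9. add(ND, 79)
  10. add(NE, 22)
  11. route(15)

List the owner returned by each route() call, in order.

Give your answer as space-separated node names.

Op 1: add NA@56 -> ring=[56:NA]
Op 2: route key 34: smallest pos >= 34 is 56 -> NA
Op 3: route key 86: none >= 86, wrap to smallest pos 56 -> NA
Op 4: route key 23: smallest pos >= 23 is 56 -> NA
Op 5: add NB@27 -> ring=[27:NB,56:NA]
Op 6: add NC@32 -> ring=[27:NB,32:NC,56:NA]
Op 7: route key 47: smallest pos >= 47 is 56 -> NA
Op 8: remove NA -> ring=[27:NB,32:NC]
Op 9: add ND@79 -> ring=[27:NB,32:NC,79:ND]
Op 10: add NE@22 -> ring=[22:NE,27:NB,32:NC,79:ND]
Op 11: route key 15: smallest pos >= 15 is 22 -> NE

Answer: NA NA NA NA NE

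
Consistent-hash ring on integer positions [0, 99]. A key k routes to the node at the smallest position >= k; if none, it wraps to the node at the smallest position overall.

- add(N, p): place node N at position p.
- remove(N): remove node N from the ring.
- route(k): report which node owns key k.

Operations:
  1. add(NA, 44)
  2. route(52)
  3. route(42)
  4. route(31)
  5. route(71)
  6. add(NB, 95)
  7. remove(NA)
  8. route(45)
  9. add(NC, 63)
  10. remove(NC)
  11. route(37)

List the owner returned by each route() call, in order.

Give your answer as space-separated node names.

Op 1: add NA@44 -> ring=[44:NA]
Op 2: route key 52: none >= 52, wrap to smallest pos 44 -> NA
Op 3: route key 42: smallest pos >= 42 is 44 -> NA
Op 4: route key 31: smallest pos >= 31 is 44 -> NA
Op 5: route key 71: none >= 71, wrap to smallest pos 44 -> NA
Op 6: add NB@95 -> ring=[44:NA,95:NB]
Op 7: remove NA -> ring=[95:NB]
Op 8: route key 45: smallest pos >= 45 is 95 -> NB
Op 9: add NC@63 -> ring=[63:NC,95:NB]
Op 10: remove NC -> ring=[95:NB]
Op 11: route key 37: smallest pos >= 37 is 95 -> NB

Answer: NA NA NA NA NB NB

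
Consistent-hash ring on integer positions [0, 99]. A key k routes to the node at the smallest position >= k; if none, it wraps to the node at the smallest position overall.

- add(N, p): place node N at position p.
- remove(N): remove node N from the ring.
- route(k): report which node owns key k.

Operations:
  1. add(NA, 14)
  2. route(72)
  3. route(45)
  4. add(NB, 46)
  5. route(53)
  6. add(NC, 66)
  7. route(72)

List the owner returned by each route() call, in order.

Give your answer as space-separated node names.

Op 1: add NA@14 -> ring=[14:NA]
Op 2: route key 72: none >= 72, wrap to smallest pos 14 -> NA
Op 3: route key 45: none >= 45, wrap to smallest pos 14 -> NA
Op 4: add NB@46 -> ring=[14:NA,46:NB]
Op 5: route key 53: none >= 53, wrap to smallest pos 14 -> NA
Op 6: add NC@66 -> ring=[14:NA,46:NB,66:NC]
Op 7: route key 72: none >= 72, wrap to smallest pos 14 -> NA

Answer: NA NA NA NA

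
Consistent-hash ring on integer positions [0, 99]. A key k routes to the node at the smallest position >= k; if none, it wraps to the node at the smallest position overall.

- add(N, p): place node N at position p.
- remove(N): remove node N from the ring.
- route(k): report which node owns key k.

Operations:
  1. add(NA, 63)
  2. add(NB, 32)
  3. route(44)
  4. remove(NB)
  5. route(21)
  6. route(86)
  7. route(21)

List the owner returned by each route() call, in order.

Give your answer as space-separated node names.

Op 1: add NA@63 -> ring=[63:NA]
Op 2: add NB@32 -> ring=[32:NB,63:NA]
Op 3: route key 44: smallest pos >= 44 is 63 -> NA
Op 4: remove NB -> ring=[63:NA]
Op 5: route key 21: smallest pos >= 21 is 63 -> NA
Op 6: route key 86: none >= 86, wrap to smallest pos 63 -> NA
Op 7: route key 21: smallest pos >= 21 is 63 -> NA

Answer: NA NA NA NA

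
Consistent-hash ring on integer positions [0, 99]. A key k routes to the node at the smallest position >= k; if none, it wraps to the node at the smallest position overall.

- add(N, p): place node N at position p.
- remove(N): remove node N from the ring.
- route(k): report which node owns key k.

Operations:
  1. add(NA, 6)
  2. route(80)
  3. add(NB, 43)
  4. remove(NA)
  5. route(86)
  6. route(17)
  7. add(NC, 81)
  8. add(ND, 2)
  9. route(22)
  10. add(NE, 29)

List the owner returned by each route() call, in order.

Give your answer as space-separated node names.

Op 1: add NA@6 -> ring=[6:NA]
Op 2: route key 80: none >= 80, wrap to smallest pos 6 -> NA
Op 3: add NB@43 -> ring=[6:NA,43:NB]
Op 4: remove NA -> ring=[43:NB]
Op 5: route key 86: none >= 86, wrap to smallest pos 43 -> NB
Op 6: route key 17: smallest pos >= 17 is 43 -> NB
Op 7: add NC@81 -> ring=[43:NB,81:NC]
Op 8: add ND@2 -> ring=[2:ND,43:NB,81:NC]
Op 9: route key 22: smallest pos >= 22 is 43 -> NB
Op 10: add NE@29 -> ring=[2:ND,29:NE,43:NB,81:NC]

Answer: NA NB NB NB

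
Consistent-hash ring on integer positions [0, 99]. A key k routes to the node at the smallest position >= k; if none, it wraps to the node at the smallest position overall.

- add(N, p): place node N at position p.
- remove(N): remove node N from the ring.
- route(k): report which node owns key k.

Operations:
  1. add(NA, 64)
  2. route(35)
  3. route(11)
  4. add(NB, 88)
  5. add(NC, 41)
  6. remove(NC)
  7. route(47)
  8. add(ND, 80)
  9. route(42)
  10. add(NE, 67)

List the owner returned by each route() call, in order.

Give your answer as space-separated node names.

Answer: NA NA NA NA

Derivation:
Op 1: add NA@64 -> ring=[64:NA]
Op 2: route key 35: smallest pos >= 35 is 64 -> NA
Op 3: route key 11: smallest pos >= 11 is 64 -> NA
Op 4: add NB@88 -> ring=[64:NA,88:NB]
Op 5: add NC@41 -> ring=[41:NC,64:NA,88:NB]
Op 6: remove NC -> ring=[64:NA,88:NB]
Op 7: route key 47: smallest pos >= 47 is 64 -> NA
Op 8: add ND@80 -> ring=[64:NA,80:ND,88:NB]
Op 9: route key 42: smallest pos >= 42 is 64 -> NA
Op 10: add NE@67 -> ring=[64:NA,67:NE,80:ND,88:NB]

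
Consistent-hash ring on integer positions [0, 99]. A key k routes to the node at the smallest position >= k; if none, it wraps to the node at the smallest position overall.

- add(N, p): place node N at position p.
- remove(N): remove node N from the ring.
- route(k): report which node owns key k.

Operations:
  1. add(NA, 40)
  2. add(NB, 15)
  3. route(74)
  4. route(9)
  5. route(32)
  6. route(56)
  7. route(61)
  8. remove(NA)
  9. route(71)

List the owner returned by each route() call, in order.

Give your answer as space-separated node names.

Answer: NB NB NA NB NB NB

Derivation:
Op 1: add NA@40 -> ring=[40:NA]
Op 2: add NB@15 -> ring=[15:NB,40:NA]
Op 3: route key 74: none >= 74, wrap to smallest pos 15 -> NB
Op 4: route key 9: smallest pos >= 9 is 15 -> NB
Op 5: route key 32: smallest pos >= 32 is 40 -> NA
Op 6: route key 56: none >= 56, wrap to smallest pos 15 -> NB
Op 7: route key 61: none >= 61, wrap to smallest pos 15 -> NB
Op 8: remove NA -> ring=[15:NB]
Op 9: route key 71: none >= 71, wrap to smallest pos 15 -> NB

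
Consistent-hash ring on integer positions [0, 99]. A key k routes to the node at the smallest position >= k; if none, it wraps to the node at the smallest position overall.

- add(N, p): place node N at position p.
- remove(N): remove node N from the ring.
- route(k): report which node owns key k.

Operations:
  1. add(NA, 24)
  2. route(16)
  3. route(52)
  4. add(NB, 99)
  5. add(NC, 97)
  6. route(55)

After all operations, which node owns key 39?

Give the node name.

Answer: NC

Derivation:
Op 1: add NA@24 -> ring=[24:NA]
Op 2: route key 16: smallest pos >= 16 is 24 -> NA
Op 3: route key 52: none >= 52, wrap to smallest pos 24 -> NA
Op 4: add NB@99 -> ring=[24:NA,99:NB]
Op 5: add NC@97 -> ring=[24:NA,97:NC,99:NB]
Op 6: route key 55: smallest pos >= 55 is 97 -> NC
Final route key 39: smallest pos >= 39 is 97 -> NC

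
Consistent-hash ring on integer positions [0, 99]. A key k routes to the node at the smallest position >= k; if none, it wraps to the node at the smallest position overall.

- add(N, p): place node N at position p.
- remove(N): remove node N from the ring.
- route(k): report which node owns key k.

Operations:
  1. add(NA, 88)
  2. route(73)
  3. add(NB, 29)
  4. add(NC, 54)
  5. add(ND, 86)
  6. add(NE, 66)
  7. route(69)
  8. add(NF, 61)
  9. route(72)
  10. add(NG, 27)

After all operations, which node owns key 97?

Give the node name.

Op 1: add NA@88 -> ring=[88:NA]
Op 2: route key 73: smallest pos >= 73 is 88 -> NA
Op 3: add NB@29 -> ring=[29:NB,88:NA]
Op 4: add NC@54 -> ring=[29:NB,54:NC,88:NA]
Op 5: add ND@86 -> ring=[29:NB,54:NC,86:ND,88:NA]
Op 6: add NE@66 -> ring=[29:NB,54:NC,66:NE,86:ND,88:NA]
Op 7: route key 69: smallest pos >= 69 is 86 -> ND
Op 8: add NF@61 -> ring=[29:NB,54:NC,61:NF,66:NE,86:ND,88:NA]
Op 9: route key 72: smallest pos >= 72 is 86 -> ND
Op 10: add NG@27 -> ring=[27:NG,29:NB,54:NC,61:NF,66:NE,86:ND,88:NA]
Final route key 97: none >= 97, wrap to smallest pos 27 -> NG

Answer: NG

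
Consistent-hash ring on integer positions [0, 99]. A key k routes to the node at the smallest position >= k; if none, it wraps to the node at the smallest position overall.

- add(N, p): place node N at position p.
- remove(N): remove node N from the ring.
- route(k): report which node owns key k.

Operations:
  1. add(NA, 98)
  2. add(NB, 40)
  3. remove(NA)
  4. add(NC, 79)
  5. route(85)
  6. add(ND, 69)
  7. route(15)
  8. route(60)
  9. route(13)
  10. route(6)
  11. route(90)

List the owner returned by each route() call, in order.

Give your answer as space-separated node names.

Op 1: add NA@98 -> ring=[98:NA]
Op 2: add NB@40 -> ring=[40:NB,98:NA]
Op 3: remove NA -> ring=[40:NB]
Op 4: add NC@79 -> ring=[40:NB,79:NC]
Op 5: route key 85: none >= 85, wrap to smallest pos 40 -> NB
Op 6: add ND@69 -> ring=[40:NB,69:ND,79:NC]
Op 7: route key 15: smallest pos >= 15 is 40 -> NB
Op 8: route key 60: smallest pos >= 60 is 69 -> ND
Op 9: route key 13: smallest pos >= 13 is 40 -> NB
Op 10: route key 6: smallest pos >= 6 is 40 -> NB
Op 11: route key 90: none >= 90, wrap to smallest pos 40 -> NB

Answer: NB NB ND NB NB NB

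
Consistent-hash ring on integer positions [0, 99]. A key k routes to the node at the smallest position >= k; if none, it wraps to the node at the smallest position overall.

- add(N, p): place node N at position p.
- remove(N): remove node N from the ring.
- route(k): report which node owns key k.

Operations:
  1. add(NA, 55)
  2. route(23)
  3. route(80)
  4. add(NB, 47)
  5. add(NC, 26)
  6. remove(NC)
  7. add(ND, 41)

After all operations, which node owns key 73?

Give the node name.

Op 1: add NA@55 -> ring=[55:NA]
Op 2: route key 23: smallest pos >= 23 is 55 -> NA
Op 3: route key 80: none >= 80, wrap to smallest pos 55 -> NA
Op 4: add NB@47 -> ring=[47:NB,55:NA]
Op 5: add NC@26 -> ring=[26:NC,47:NB,55:NA]
Op 6: remove NC -> ring=[47:NB,55:NA]
Op 7: add ND@41 -> ring=[41:ND,47:NB,55:NA]
Final route key 73: none >= 73, wrap to smallest pos 41 -> ND

Answer: ND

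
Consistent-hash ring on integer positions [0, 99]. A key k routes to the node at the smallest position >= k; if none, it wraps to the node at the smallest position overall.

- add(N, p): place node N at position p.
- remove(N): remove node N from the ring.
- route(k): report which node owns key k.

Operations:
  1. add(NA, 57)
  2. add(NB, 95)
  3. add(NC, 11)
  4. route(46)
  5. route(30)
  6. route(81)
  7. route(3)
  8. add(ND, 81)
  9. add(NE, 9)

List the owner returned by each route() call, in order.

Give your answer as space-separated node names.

Op 1: add NA@57 -> ring=[57:NA]
Op 2: add NB@95 -> ring=[57:NA,95:NB]
Op 3: add NC@11 -> ring=[11:NC,57:NA,95:NB]
Op 4: route key 46: smallest pos >= 46 is 57 -> NA
Op 5: route key 30: smallest pos >= 30 is 57 -> NA
Op 6: route key 81: smallest pos >= 81 is 95 -> NB
Op 7: route key 3: smallest pos >= 3 is 11 -> NC
Op 8: add ND@81 -> ring=[11:NC,57:NA,81:ND,95:NB]
Op 9: add NE@9 -> ring=[9:NE,11:NC,57:NA,81:ND,95:NB]

Answer: NA NA NB NC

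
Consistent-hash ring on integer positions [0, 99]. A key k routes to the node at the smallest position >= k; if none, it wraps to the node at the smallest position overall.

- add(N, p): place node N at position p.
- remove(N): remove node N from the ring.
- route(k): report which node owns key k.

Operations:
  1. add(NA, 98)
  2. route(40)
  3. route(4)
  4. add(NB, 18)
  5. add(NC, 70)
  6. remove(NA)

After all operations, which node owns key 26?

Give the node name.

Answer: NC

Derivation:
Op 1: add NA@98 -> ring=[98:NA]
Op 2: route key 40: smallest pos >= 40 is 98 -> NA
Op 3: route key 4: smallest pos >= 4 is 98 -> NA
Op 4: add NB@18 -> ring=[18:NB,98:NA]
Op 5: add NC@70 -> ring=[18:NB,70:NC,98:NA]
Op 6: remove NA -> ring=[18:NB,70:NC]
Final route key 26: smallest pos >= 26 is 70 -> NC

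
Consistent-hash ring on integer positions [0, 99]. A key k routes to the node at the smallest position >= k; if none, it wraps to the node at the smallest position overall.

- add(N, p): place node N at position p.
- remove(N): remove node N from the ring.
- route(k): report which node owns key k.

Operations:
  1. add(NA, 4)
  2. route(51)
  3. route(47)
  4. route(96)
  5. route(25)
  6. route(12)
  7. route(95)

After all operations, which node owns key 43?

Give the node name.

Op 1: add NA@4 -> ring=[4:NA]
Op 2: route key 51: none >= 51, wrap to smallest pos 4 -> NA
Op 3: route key 47: none >= 47, wrap to smallest pos 4 -> NA
Op 4: route key 96: none >= 96, wrap to smallest pos 4 -> NA
Op 5: route key 25: none >= 25, wrap to smallest pos 4 -> NA
Op 6: route key 12: none >= 12, wrap to smallest pos 4 -> NA
Op 7: route key 95: none >= 95, wrap to smallest pos 4 -> NA
Final route key 43: none >= 43, wrap to smallest pos 4 -> NA

Answer: NA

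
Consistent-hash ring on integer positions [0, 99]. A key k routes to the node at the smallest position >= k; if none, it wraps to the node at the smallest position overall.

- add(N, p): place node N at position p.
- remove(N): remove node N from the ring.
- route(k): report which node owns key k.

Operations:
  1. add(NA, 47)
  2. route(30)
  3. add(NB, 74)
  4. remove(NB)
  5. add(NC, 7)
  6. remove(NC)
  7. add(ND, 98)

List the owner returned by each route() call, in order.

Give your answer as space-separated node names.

Answer: NA

Derivation:
Op 1: add NA@47 -> ring=[47:NA]
Op 2: route key 30: smallest pos >= 30 is 47 -> NA
Op 3: add NB@74 -> ring=[47:NA,74:NB]
Op 4: remove NB -> ring=[47:NA]
Op 5: add NC@7 -> ring=[7:NC,47:NA]
Op 6: remove NC -> ring=[47:NA]
Op 7: add ND@98 -> ring=[47:NA,98:ND]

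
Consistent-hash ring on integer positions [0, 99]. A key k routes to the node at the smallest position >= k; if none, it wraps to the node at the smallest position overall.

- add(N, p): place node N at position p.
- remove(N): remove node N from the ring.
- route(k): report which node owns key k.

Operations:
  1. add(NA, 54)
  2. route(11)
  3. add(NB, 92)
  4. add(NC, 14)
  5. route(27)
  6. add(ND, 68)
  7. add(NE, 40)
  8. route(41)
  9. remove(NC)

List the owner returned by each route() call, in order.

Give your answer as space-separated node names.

Answer: NA NA NA

Derivation:
Op 1: add NA@54 -> ring=[54:NA]
Op 2: route key 11: smallest pos >= 11 is 54 -> NA
Op 3: add NB@92 -> ring=[54:NA,92:NB]
Op 4: add NC@14 -> ring=[14:NC,54:NA,92:NB]
Op 5: route key 27: smallest pos >= 27 is 54 -> NA
Op 6: add ND@68 -> ring=[14:NC,54:NA,68:ND,92:NB]
Op 7: add NE@40 -> ring=[14:NC,40:NE,54:NA,68:ND,92:NB]
Op 8: route key 41: smallest pos >= 41 is 54 -> NA
Op 9: remove NC -> ring=[40:NE,54:NA,68:ND,92:NB]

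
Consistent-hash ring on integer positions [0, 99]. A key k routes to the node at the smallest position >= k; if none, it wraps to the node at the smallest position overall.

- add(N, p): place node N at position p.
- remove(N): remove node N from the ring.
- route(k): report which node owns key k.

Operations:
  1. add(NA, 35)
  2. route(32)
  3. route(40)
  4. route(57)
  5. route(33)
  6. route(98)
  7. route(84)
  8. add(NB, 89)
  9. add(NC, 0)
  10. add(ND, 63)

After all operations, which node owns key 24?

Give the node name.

Answer: NA

Derivation:
Op 1: add NA@35 -> ring=[35:NA]
Op 2: route key 32: smallest pos >= 32 is 35 -> NA
Op 3: route key 40: none >= 40, wrap to smallest pos 35 -> NA
Op 4: route key 57: none >= 57, wrap to smallest pos 35 -> NA
Op 5: route key 33: smallest pos >= 33 is 35 -> NA
Op 6: route key 98: none >= 98, wrap to smallest pos 35 -> NA
Op 7: route key 84: none >= 84, wrap to smallest pos 35 -> NA
Op 8: add NB@89 -> ring=[35:NA,89:NB]
Op 9: add NC@0 -> ring=[0:NC,35:NA,89:NB]
Op 10: add ND@63 -> ring=[0:NC,35:NA,63:ND,89:NB]
Final route key 24: smallest pos >= 24 is 35 -> NA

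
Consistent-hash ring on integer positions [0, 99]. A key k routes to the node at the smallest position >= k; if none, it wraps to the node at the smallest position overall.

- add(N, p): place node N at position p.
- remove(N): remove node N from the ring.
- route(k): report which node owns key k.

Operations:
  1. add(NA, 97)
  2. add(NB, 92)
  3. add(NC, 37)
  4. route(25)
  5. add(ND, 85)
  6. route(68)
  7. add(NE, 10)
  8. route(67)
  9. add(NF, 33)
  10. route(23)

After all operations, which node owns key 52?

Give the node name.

Answer: ND

Derivation:
Op 1: add NA@97 -> ring=[97:NA]
Op 2: add NB@92 -> ring=[92:NB,97:NA]
Op 3: add NC@37 -> ring=[37:NC,92:NB,97:NA]
Op 4: route key 25: smallest pos >= 25 is 37 -> NC
Op 5: add ND@85 -> ring=[37:NC,85:ND,92:NB,97:NA]
Op 6: route key 68: smallest pos >= 68 is 85 -> ND
Op 7: add NE@10 -> ring=[10:NE,37:NC,85:ND,92:NB,97:NA]
Op 8: route key 67: smallest pos >= 67 is 85 -> ND
Op 9: add NF@33 -> ring=[10:NE,33:NF,37:NC,85:ND,92:NB,97:NA]
Op 10: route key 23: smallest pos >= 23 is 33 -> NF
Final route key 52: smallest pos >= 52 is 85 -> ND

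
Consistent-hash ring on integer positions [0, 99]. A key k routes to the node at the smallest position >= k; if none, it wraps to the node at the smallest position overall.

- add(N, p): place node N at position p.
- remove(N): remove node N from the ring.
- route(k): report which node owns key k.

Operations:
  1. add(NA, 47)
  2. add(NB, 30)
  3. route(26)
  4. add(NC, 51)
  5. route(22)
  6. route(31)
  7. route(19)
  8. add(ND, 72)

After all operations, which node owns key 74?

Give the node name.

Op 1: add NA@47 -> ring=[47:NA]
Op 2: add NB@30 -> ring=[30:NB,47:NA]
Op 3: route key 26: smallest pos >= 26 is 30 -> NB
Op 4: add NC@51 -> ring=[30:NB,47:NA,51:NC]
Op 5: route key 22: smallest pos >= 22 is 30 -> NB
Op 6: route key 31: smallest pos >= 31 is 47 -> NA
Op 7: route key 19: smallest pos >= 19 is 30 -> NB
Op 8: add ND@72 -> ring=[30:NB,47:NA,51:NC,72:ND]
Final route key 74: none >= 74, wrap to smallest pos 30 -> NB

Answer: NB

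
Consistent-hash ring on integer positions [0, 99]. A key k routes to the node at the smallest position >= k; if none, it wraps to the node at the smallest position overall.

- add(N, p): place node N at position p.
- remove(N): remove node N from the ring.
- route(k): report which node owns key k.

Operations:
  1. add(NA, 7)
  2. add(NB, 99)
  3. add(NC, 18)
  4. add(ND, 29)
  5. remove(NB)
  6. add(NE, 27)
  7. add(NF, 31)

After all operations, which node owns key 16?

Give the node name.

Answer: NC

Derivation:
Op 1: add NA@7 -> ring=[7:NA]
Op 2: add NB@99 -> ring=[7:NA,99:NB]
Op 3: add NC@18 -> ring=[7:NA,18:NC,99:NB]
Op 4: add ND@29 -> ring=[7:NA,18:NC,29:ND,99:NB]
Op 5: remove NB -> ring=[7:NA,18:NC,29:ND]
Op 6: add NE@27 -> ring=[7:NA,18:NC,27:NE,29:ND]
Op 7: add NF@31 -> ring=[7:NA,18:NC,27:NE,29:ND,31:NF]
Final route key 16: smallest pos >= 16 is 18 -> NC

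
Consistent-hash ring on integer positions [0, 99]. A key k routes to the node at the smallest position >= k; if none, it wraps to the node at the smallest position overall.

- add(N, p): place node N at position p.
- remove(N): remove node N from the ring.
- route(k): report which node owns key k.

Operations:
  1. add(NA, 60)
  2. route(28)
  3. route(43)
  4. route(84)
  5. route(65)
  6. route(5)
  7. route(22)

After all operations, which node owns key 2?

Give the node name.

Op 1: add NA@60 -> ring=[60:NA]
Op 2: route key 28: smallest pos >= 28 is 60 -> NA
Op 3: route key 43: smallest pos >= 43 is 60 -> NA
Op 4: route key 84: none >= 84, wrap to smallest pos 60 -> NA
Op 5: route key 65: none >= 65, wrap to smallest pos 60 -> NA
Op 6: route key 5: smallest pos >= 5 is 60 -> NA
Op 7: route key 22: smallest pos >= 22 is 60 -> NA
Final route key 2: smallest pos >= 2 is 60 -> NA

Answer: NA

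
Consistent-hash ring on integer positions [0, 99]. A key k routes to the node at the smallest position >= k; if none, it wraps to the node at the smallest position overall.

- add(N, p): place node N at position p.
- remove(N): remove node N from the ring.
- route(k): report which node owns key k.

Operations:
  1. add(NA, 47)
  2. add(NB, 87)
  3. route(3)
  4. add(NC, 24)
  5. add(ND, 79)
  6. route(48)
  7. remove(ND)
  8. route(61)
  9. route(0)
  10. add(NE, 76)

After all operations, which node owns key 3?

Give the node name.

Op 1: add NA@47 -> ring=[47:NA]
Op 2: add NB@87 -> ring=[47:NA,87:NB]
Op 3: route key 3: smallest pos >= 3 is 47 -> NA
Op 4: add NC@24 -> ring=[24:NC,47:NA,87:NB]
Op 5: add ND@79 -> ring=[24:NC,47:NA,79:ND,87:NB]
Op 6: route key 48: smallest pos >= 48 is 79 -> ND
Op 7: remove ND -> ring=[24:NC,47:NA,87:NB]
Op 8: route key 61: smallest pos >= 61 is 87 -> NB
Op 9: route key 0: smallest pos >= 0 is 24 -> NC
Op 10: add NE@76 -> ring=[24:NC,47:NA,76:NE,87:NB]
Final route key 3: smallest pos >= 3 is 24 -> NC

Answer: NC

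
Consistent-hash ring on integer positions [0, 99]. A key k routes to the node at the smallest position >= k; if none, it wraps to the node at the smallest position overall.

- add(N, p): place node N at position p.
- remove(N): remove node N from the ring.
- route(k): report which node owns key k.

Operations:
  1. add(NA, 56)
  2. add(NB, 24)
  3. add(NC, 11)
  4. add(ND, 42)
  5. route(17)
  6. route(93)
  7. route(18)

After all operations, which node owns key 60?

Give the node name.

Answer: NC

Derivation:
Op 1: add NA@56 -> ring=[56:NA]
Op 2: add NB@24 -> ring=[24:NB,56:NA]
Op 3: add NC@11 -> ring=[11:NC,24:NB,56:NA]
Op 4: add ND@42 -> ring=[11:NC,24:NB,42:ND,56:NA]
Op 5: route key 17: smallest pos >= 17 is 24 -> NB
Op 6: route key 93: none >= 93, wrap to smallest pos 11 -> NC
Op 7: route key 18: smallest pos >= 18 is 24 -> NB
Final route key 60: none >= 60, wrap to smallest pos 11 -> NC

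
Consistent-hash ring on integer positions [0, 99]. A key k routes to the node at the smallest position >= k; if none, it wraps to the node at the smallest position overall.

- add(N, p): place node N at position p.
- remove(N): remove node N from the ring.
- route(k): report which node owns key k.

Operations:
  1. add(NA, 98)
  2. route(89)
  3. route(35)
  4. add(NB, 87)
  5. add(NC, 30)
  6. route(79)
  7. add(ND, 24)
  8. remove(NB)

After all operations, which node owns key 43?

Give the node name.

Answer: NA

Derivation:
Op 1: add NA@98 -> ring=[98:NA]
Op 2: route key 89: smallest pos >= 89 is 98 -> NA
Op 3: route key 35: smallest pos >= 35 is 98 -> NA
Op 4: add NB@87 -> ring=[87:NB,98:NA]
Op 5: add NC@30 -> ring=[30:NC,87:NB,98:NA]
Op 6: route key 79: smallest pos >= 79 is 87 -> NB
Op 7: add ND@24 -> ring=[24:ND,30:NC,87:NB,98:NA]
Op 8: remove NB -> ring=[24:ND,30:NC,98:NA]
Final route key 43: smallest pos >= 43 is 98 -> NA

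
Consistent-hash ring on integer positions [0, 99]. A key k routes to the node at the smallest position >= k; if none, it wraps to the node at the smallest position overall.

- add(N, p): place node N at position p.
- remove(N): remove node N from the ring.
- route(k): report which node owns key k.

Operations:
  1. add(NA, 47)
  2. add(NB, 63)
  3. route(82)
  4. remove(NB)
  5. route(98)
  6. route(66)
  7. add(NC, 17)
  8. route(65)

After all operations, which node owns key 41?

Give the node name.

Op 1: add NA@47 -> ring=[47:NA]
Op 2: add NB@63 -> ring=[47:NA,63:NB]
Op 3: route key 82: none >= 82, wrap to smallest pos 47 -> NA
Op 4: remove NB -> ring=[47:NA]
Op 5: route key 98: none >= 98, wrap to smallest pos 47 -> NA
Op 6: route key 66: none >= 66, wrap to smallest pos 47 -> NA
Op 7: add NC@17 -> ring=[17:NC,47:NA]
Op 8: route key 65: none >= 65, wrap to smallest pos 17 -> NC
Final route key 41: smallest pos >= 41 is 47 -> NA

Answer: NA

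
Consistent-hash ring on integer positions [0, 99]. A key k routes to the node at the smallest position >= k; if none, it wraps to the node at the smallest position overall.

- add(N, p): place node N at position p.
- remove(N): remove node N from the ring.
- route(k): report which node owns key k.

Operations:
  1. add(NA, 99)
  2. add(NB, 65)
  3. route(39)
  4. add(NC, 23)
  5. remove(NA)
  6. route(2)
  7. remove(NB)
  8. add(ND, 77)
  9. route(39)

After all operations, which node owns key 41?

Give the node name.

Answer: ND

Derivation:
Op 1: add NA@99 -> ring=[99:NA]
Op 2: add NB@65 -> ring=[65:NB,99:NA]
Op 3: route key 39: smallest pos >= 39 is 65 -> NB
Op 4: add NC@23 -> ring=[23:NC,65:NB,99:NA]
Op 5: remove NA -> ring=[23:NC,65:NB]
Op 6: route key 2: smallest pos >= 2 is 23 -> NC
Op 7: remove NB -> ring=[23:NC]
Op 8: add ND@77 -> ring=[23:NC,77:ND]
Op 9: route key 39: smallest pos >= 39 is 77 -> ND
Final route key 41: smallest pos >= 41 is 77 -> ND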